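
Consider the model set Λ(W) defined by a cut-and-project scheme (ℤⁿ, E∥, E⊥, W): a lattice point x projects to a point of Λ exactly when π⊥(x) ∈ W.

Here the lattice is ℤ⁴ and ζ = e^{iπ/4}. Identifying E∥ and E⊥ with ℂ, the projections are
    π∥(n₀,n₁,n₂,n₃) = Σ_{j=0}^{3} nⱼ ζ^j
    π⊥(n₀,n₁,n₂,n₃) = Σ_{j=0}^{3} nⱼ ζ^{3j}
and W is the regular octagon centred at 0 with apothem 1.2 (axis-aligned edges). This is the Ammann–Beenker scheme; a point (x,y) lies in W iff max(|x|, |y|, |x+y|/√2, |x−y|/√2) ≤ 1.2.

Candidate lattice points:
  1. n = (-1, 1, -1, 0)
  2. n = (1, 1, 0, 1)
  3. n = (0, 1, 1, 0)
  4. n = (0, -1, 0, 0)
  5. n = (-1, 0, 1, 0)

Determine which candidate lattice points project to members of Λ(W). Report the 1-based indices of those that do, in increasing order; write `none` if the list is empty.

3, 4

With ζ = e^{iπ/4} the internal vectors are ζ^0,ζ^3,ζ^6,ζ^9.
candidate 1: n = (-1, 1, -1, 0) → π⊥ ≈ (-1.7071, +1.7071); max(|x|,|y|,|x±y|/√2) = 2.4142 > 1.2 ⇒ ∉ W
candidate 2: n = (1, 1, 0, 1) → π⊥ ≈ (+1.0000, +1.4142); max(|x|,|y|,|x±y|/√2) = 1.7071 > 1.2 ⇒ ∉ W
candidate 3: n = (0, 1, 1, 0) → π⊥ ≈ (-0.7071, -0.2929); max(|x|,|y|,|x±y|/√2) = 0.7071 ≤ 1.2 ⇒ ∈ W
candidate 4: n = (0, -1, 0, 0) → π⊥ ≈ (+0.7071, -0.7071); max(|x|,|y|,|x±y|/√2) = 1.0000 ≤ 1.2 ⇒ ∈ W
candidate 5: n = (-1, 0, 1, 0) → π⊥ ≈ (-1.0000, -1.0000); max(|x|,|y|,|x±y|/√2) = 1.4142 > 1.2 ⇒ ∉ W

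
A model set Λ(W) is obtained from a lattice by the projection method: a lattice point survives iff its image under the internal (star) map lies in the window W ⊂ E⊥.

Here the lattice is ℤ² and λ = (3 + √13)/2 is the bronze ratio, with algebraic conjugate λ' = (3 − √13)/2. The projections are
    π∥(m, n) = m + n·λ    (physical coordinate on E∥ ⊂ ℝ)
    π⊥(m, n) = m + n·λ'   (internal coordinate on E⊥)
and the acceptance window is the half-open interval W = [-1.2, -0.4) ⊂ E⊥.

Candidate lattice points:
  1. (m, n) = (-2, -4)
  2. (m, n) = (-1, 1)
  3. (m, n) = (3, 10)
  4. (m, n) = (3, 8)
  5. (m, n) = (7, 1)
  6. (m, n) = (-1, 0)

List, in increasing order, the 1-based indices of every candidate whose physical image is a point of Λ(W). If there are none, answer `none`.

Numerically λ ≈ 3.30278 and λ' = −1/λ ≈ -0.30278.
[1] lift (-2,-4): star map gives -0.78890; window check -1.2 ≤ -0.78890 < -0.4 is true → IN Λ
[2] lift (-1,1): star map gives -1.30278; window check -1.2 ≤ -1.30278 < -0.4 is false → out
[3] lift (3,10): star map gives -0.02776; window check -1.2 ≤ -0.02776 < -0.4 is false → out
[4] lift (3,8): star map gives 0.57779; window check -1.2 ≤ 0.57779 < -0.4 is false → out
[5] lift (7,1): star map gives 6.69722; window check -1.2 ≤ 6.69722 < -0.4 is false → out
[6] lift (-1,0): star map gives -1.00000; window check -1.2 ≤ -1.00000 < -0.4 is true → IN Λ

1, 6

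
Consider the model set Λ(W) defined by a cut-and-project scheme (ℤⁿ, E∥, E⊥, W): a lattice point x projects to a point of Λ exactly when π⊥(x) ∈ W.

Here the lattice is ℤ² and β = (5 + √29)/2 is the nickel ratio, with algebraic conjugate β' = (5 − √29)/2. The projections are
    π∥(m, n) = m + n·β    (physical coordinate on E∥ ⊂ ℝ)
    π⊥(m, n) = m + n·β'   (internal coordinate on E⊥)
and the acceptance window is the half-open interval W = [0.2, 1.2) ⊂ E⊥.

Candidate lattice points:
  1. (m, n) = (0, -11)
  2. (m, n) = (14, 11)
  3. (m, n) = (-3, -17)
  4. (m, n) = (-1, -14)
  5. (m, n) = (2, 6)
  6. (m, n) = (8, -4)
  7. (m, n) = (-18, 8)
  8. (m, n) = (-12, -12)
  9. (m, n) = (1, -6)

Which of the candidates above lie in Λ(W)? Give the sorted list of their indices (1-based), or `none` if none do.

Numerically β ≈ 5.1926 and β' = −1/β ≈ -0.1926.
#1 (0,-11): internal coord 0 + (-11)·β' = +2.1184; +2.1184 ∉ [0.2, 1.2) → out
#2 (14,11): internal coord 14 + (11)·β' = +11.8816; +11.8816 ∉ [0.2, 1.2) → out
#3 (-3,-17): internal coord -3 + (-17)·β' = +0.2739; +0.2739 ∈ [0.2, 1.2) → IN Λ
#4 (-1,-14): internal coord -1 + (-14)·β' = +1.6962; +1.6962 ∉ [0.2, 1.2) → out
#5 (2,6): internal coord 2 + (6)·β' = +0.8445; +0.8445 ∈ [0.2, 1.2) → IN Λ
#6 (8,-4): internal coord 8 + (-4)·β' = +8.7703; +8.7703 ∉ [0.2, 1.2) → out
#7 (-18,8): internal coord -18 + (8)·β' = -19.5407; -19.5407 ∉ [0.2, 1.2) → out
#8 (-12,-12): internal coord -12 + (-12)·β' = -9.6890; -9.6890 ∉ [0.2, 1.2) → out
#9 (1,-6): internal coord 1 + (-6)·β' = +2.1555; +2.1555 ∉ [0.2, 1.2) → out

3, 5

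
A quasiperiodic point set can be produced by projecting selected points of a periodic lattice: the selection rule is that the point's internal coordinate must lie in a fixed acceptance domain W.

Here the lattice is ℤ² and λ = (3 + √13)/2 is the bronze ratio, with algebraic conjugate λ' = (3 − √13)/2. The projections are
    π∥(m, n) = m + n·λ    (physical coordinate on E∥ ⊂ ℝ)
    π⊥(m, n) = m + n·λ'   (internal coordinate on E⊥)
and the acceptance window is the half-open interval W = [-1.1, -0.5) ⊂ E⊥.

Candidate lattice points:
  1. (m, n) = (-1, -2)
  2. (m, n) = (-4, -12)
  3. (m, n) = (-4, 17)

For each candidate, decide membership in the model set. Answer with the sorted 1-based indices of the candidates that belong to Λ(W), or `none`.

none

Numerically λ ≈ 3.302776 and λ' = −1/λ ≈ -0.302776.
#1 (-1,-2): internal coord -1 + (-2)·λ' = -0.394449; -0.394449 ∉ [-1.1, -0.5) → out
#2 (-4,-12): internal coord -4 + (-12)·λ' = -0.366692; -0.366692 ∉ [-1.1, -0.5) → out
#3 (-4,17): internal coord -4 + (17)·λ' = -9.147186; -9.147186 ∉ [-1.1, -0.5) → out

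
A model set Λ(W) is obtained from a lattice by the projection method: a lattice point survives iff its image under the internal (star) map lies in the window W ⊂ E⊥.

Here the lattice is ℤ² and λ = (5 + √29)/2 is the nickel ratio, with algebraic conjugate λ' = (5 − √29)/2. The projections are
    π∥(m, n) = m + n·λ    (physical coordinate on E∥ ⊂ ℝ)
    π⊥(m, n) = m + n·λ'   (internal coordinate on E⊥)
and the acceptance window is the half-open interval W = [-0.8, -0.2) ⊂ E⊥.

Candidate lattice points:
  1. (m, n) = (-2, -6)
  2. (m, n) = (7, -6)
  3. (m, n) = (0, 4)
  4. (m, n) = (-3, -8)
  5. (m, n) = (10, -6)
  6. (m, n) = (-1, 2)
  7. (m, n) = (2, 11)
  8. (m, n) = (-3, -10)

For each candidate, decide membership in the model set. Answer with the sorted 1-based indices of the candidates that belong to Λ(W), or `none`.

Numerically λ ≈ 5.1926 and λ' = −1/λ ≈ -0.1926.
candidate 1: (m,n)=(-2,-6) → π∥ = -2-6·λ ≈ -33.1555, π⊥ = -2-6·λ' ≈ -0.8445 ∉ [-0.8, -0.2) ⇒ out
candidate 2: (m,n)=(7,-6) → π∥ = 7-6·λ ≈ -24.1555, π⊥ = 7-6·λ' ≈ 8.1555 ∉ [-0.8, -0.2) ⇒ out
candidate 3: (m,n)=(0,4) → π∥ = 0+4·λ ≈ 20.7703, π⊥ = 0+4·λ' ≈ -0.7703 ∈ [-0.8, -0.2) ⇒ IN Λ
candidate 4: (m,n)=(-3,-8) → π∥ = -3-8·λ ≈ -44.5407, π⊥ = -3-8·λ' ≈ -1.4593 ∉ [-0.8, -0.2) ⇒ out
candidate 5: (m,n)=(10,-6) → π∥ = 10-6·λ ≈ -21.1555, π⊥ = 10-6·λ' ≈ 11.1555 ∉ [-0.8, -0.2) ⇒ out
candidate 6: (m,n)=(-1,2) → π∥ = -1+2·λ ≈ 9.3852, π⊥ = -1+2·λ' ≈ -1.3852 ∉ [-0.8, -0.2) ⇒ out
candidate 7: (m,n)=(2,11) → π∥ = 2+11·λ ≈ 59.1184, π⊥ = 2+11·λ' ≈ -0.1184 ∉ [-0.8, -0.2) ⇒ out
candidate 8: (m,n)=(-3,-10) → π∥ = -3-10·λ ≈ -54.9258, π⊥ = -3-10·λ' ≈ -1.0742 ∉ [-0.8, -0.2) ⇒ out

3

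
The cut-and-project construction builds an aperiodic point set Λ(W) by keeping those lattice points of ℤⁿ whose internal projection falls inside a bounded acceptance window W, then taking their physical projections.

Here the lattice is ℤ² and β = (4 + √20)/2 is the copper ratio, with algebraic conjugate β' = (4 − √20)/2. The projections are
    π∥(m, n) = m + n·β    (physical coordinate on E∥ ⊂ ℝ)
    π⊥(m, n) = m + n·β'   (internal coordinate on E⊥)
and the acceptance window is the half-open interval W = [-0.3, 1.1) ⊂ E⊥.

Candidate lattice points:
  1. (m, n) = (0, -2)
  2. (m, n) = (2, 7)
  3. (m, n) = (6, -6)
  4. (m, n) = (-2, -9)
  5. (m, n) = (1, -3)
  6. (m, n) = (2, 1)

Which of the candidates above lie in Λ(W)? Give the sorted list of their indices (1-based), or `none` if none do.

Numerically β ≈ 4.23607 and β' = −1/β ≈ -0.23607.
candidate 1: (m,n)=(0,-2) → π∥ = 0-2·β ≈ -8.47214, π⊥ = 0-2·β' ≈ 0.47214 ∈ [-0.3, 1.1) ⇒ IN Λ
candidate 2: (m,n)=(2,7) → π∥ = 2+7·β ≈ 31.65248, π⊥ = 2+7·β' ≈ 0.34752 ∈ [-0.3, 1.1) ⇒ IN Λ
candidate 3: (m,n)=(6,-6) → π∥ = 6-6·β ≈ -19.41641, π⊥ = 6-6·β' ≈ 7.41641 ∉ [-0.3, 1.1) ⇒ out
candidate 4: (m,n)=(-2,-9) → π∥ = -2-9·β ≈ -40.12461, π⊥ = -2-9·β' ≈ 0.12461 ∈ [-0.3, 1.1) ⇒ IN Λ
candidate 5: (m,n)=(1,-3) → π∥ = 1-3·β ≈ -11.70820, π⊥ = 1-3·β' ≈ 1.70820 ∉ [-0.3, 1.1) ⇒ out
candidate 6: (m,n)=(2,1) → π∥ = 2+1·β ≈ 6.23607, π⊥ = 2+1·β' ≈ 1.76393 ∉ [-0.3, 1.1) ⇒ out

1, 2, 4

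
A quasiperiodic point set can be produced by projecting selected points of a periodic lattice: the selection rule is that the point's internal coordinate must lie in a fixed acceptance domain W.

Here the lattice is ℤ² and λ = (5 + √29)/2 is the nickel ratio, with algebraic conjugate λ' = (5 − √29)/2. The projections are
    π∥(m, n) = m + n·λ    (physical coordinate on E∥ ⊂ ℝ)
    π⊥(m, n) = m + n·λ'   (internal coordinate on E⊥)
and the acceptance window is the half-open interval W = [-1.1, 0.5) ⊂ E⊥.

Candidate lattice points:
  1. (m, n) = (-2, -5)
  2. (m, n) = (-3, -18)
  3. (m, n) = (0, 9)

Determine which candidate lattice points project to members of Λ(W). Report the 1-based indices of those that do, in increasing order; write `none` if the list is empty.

Compute λ' = (5−√29)/2 = -0.19258, so π⊥(m,n) = m -0.19258·n.
candidate 1: (m,n)=(-2,-5) → π∥ = -2-5·λ ≈ -27.96291, π⊥ = -2-5·λ' ≈ -1.03709 ∈ [-1.1, 0.5) ⇒ IN Λ
candidate 2: (m,n)=(-3,-18) → π∥ = -3-18·λ ≈ -96.46648, π⊥ = -3-18·λ' ≈ 0.46648 ∈ [-1.1, 0.5) ⇒ IN Λ
candidate 3: (m,n)=(0,9) → π∥ = 0+9·λ ≈ 46.73324, π⊥ = 0+9·λ' ≈ -1.73324 ∉ [-1.1, 0.5) ⇒ out

1, 2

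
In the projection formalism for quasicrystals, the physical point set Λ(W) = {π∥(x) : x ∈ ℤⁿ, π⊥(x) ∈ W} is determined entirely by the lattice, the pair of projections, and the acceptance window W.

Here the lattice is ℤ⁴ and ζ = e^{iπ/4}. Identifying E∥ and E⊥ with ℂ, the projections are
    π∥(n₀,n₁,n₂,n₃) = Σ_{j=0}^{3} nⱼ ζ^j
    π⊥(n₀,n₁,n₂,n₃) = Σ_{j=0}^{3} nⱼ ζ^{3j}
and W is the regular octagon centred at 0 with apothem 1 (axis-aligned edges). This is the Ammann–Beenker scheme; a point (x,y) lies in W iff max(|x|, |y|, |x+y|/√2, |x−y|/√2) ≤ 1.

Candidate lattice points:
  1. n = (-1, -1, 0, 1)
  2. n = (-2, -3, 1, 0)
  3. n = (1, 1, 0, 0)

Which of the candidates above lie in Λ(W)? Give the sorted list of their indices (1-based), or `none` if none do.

Internal map: ζ^{3j} for j=0..3 gives (1,0), (−√2/2,√2/2), (0,−1), (√2/2,√2/2).
candidate 1: n = (-1, -1, 0, 1) → π⊥ ≈ (+0.414214, +0.000000); max(|x|,|y|,|x±y|/√2) = 0.414214 ≤ 1 ⇒ ∈ W
candidate 2: n = (-2, -3, 1, 0) → π⊥ ≈ (+0.121320, -3.121320); max(|x|,|y|,|x±y|/√2) = 3.121320 > 1 ⇒ ∉ W
candidate 3: n = (1, 1, 0, 0) → π⊥ ≈ (+0.292893, +0.707107); max(|x|,|y|,|x±y|/√2) = 0.707107 ≤ 1 ⇒ ∈ W

1, 3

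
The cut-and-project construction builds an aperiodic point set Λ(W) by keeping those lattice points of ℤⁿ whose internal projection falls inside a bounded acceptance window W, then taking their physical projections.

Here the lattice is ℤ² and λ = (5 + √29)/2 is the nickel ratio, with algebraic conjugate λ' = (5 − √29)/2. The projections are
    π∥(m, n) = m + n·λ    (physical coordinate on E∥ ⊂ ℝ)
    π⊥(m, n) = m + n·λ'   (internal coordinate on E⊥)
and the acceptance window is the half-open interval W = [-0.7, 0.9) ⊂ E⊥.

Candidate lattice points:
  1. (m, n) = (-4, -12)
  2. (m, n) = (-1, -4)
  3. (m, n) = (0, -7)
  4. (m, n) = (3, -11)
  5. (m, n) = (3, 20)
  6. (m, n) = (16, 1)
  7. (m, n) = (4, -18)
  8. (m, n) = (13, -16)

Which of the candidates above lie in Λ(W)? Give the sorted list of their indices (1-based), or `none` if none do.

Numerically λ ≈ 5.19258 and λ' = −1/λ ≈ -0.19258.
candidate 1: (m,n)=(-4,-12) → π∥ = -4-12·λ ≈ -66.31099, π⊥ = -4-12·λ' ≈ -1.68901 ∉ [-0.7, 0.9) ⇒ out
candidate 2: (m,n)=(-1,-4) → π∥ = -1-4·λ ≈ -21.77033, π⊥ = -1-4·λ' ≈ -0.22967 ∈ [-0.7, 0.9) ⇒ IN Λ
candidate 3: (m,n)=(0,-7) → π∥ = 0-7·λ ≈ -36.34808, π⊥ = 0-7·λ' ≈ 1.34808 ∉ [-0.7, 0.9) ⇒ out
candidate 4: (m,n)=(3,-11) → π∥ = 3-11·λ ≈ -54.11841, π⊥ = 3-11·λ' ≈ 5.11841 ∉ [-0.7, 0.9) ⇒ out
candidate 5: (m,n)=(3,20) → π∥ = 3+20·λ ≈ 106.85165, π⊥ = 3+20·λ' ≈ -0.85165 ∉ [-0.7, 0.9) ⇒ out
candidate 6: (m,n)=(16,1) → π∥ = 16+1·λ ≈ 21.19258, π⊥ = 16+1·λ' ≈ 15.80742 ∉ [-0.7, 0.9) ⇒ out
candidate 7: (m,n)=(4,-18) → π∥ = 4-18·λ ≈ -89.46648, π⊥ = 4-18·λ' ≈ 7.46648 ∉ [-0.7, 0.9) ⇒ out
candidate 8: (m,n)=(13,-16) → π∥ = 13-16·λ ≈ -70.08132, π⊥ = 13-16·λ' ≈ 16.08132 ∉ [-0.7, 0.9) ⇒ out

2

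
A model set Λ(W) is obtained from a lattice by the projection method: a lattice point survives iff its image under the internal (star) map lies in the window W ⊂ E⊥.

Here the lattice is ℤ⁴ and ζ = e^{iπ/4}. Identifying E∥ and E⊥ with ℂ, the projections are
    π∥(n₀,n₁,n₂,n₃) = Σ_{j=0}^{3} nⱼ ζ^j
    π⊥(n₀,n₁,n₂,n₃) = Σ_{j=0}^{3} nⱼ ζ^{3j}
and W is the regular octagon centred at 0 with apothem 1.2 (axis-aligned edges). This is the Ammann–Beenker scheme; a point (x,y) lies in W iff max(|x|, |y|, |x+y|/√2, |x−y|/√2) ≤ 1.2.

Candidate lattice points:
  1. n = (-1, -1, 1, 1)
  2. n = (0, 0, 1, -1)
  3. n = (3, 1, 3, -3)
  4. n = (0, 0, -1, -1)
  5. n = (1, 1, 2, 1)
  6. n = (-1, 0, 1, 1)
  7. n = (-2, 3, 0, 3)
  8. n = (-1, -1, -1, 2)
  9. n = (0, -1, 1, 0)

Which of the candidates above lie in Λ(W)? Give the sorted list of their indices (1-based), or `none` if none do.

π⊥(n) = n₀ + n₁ζ³ + n₂ζ⁶ + n₃ζ⁹ where ζ = e^{iπ/4}.
#1 (-1, -1, 1, 1): internal (0.414214, -1.000000); octagon support 1.000000 vs apothem 1.2 → ∈ W
#2 (0, 0, 1, -1): internal (-0.707107, -1.707107); octagon support 1.707107 vs apothem 1.2 → ∉ W
#3 (3, 1, 3, -3): internal (0.171573, -4.414214); octagon support 4.414214 vs apothem 1.2 → ∉ W
#4 (0, 0, -1, -1): internal (-0.707107, 0.292893); octagon support 0.707107 vs apothem 1.2 → ∈ W
#5 (1, 1, 2, 1): internal (1.000000, -0.585786); octagon support 1.121320 vs apothem 1.2 → ∈ W
#6 (-1, 0, 1, 1): internal (-0.292893, -0.292893); octagon support 0.414214 vs apothem 1.2 → ∈ W
#7 (-2, 3, 0, 3): internal (-2.000000, 4.242641); octagon support 4.414214 vs apothem 1.2 → ∉ W
#8 (-1, -1, -1, 2): internal (1.121320, 1.707107); octagon support 2.000000 vs apothem 1.2 → ∉ W
#9 (0, -1, 1, 0): internal (0.707107, -1.707107); octagon support 1.707107 vs apothem 1.2 → ∉ W

1, 4, 5, 6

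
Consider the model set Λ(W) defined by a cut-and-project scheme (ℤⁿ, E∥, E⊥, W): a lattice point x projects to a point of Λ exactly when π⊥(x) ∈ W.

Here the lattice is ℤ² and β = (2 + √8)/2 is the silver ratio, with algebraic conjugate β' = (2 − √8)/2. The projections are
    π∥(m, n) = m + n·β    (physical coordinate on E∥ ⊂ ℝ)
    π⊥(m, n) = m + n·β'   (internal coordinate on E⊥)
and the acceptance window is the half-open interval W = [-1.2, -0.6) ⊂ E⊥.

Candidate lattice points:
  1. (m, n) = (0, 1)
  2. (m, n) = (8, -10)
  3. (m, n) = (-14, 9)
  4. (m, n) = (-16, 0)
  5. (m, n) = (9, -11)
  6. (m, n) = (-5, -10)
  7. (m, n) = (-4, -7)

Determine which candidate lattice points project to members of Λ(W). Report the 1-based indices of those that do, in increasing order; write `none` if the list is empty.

6, 7

Numerically β ≈ 2.414214 and β' = −1/β ≈ -0.414214.
#1 (0,1): internal coord 0 + (1)·β' = -0.414214; -0.414214 ∉ [-1.2, -0.6) → out
#2 (8,-10): internal coord 8 + (-10)·β' = +12.142136; +12.142136 ∉ [-1.2, -0.6) → out
#3 (-14,9): internal coord -14 + (9)·β' = -17.727922; -17.727922 ∉ [-1.2, -0.6) → out
#4 (-16,0): internal coord -16 + (0)·β' = -16.000000; -16.000000 ∉ [-1.2, -0.6) → out
#5 (9,-11): internal coord 9 + (-11)·β' = +13.556349; +13.556349 ∉ [-1.2, -0.6) → out
#6 (-5,-10): internal coord -5 + (-10)·β' = -0.857864; -0.857864 ∈ [-1.2, -0.6) → IN Λ
#7 (-4,-7): internal coord -4 + (-7)·β' = -1.100505; -1.100505 ∈ [-1.2, -0.6) → IN Λ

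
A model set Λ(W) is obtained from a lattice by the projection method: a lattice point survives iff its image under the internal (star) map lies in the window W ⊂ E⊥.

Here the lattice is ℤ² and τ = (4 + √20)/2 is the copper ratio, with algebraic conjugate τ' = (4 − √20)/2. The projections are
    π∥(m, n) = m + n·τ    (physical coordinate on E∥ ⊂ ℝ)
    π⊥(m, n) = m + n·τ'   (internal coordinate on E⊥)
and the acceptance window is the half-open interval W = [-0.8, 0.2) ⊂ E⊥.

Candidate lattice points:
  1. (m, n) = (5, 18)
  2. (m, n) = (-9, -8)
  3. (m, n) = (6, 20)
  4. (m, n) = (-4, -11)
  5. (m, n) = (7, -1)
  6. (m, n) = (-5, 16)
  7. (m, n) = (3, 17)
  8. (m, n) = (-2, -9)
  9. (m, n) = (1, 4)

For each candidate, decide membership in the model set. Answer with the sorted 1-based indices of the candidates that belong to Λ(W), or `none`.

8, 9

Numerically τ ≈ 4.23607 and τ' = −1/τ ≈ -0.23607.
candidate 1: (m,n)=(5,18) → π∥ = 5+18·τ ≈ 81.24922, π⊥ = 5+18·τ' ≈ 0.75078 ∉ [-0.8, 0.2) ⇒ out
candidate 2: (m,n)=(-9,-8) → π∥ = -9-8·τ ≈ -42.88854, π⊥ = -9-8·τ' ≈ -7.11146 ∉ [-0.8, 0.2) ⇒ out
candidate 3: (m,n)=(6,20) → π∥ = 6+20·τ ≈ 90.72136, π⊥ = 6+20·τ' ≈ 1.27864 ∉ [-0.8, 0.2) ⇒ out
candidate 4: (m,n)=(-4,-11) → π∥ = -4-11·τ ≈ -50.59675, π⊥ = -4-11·τ' ≈ -1.40325 ∉ [-0.8, 0.2) ⇒ out
candidate 5: (m,n)=(7,-1) → π∥ = 7-1·τ ≈ 2.76393, π⊥ = 7-1·τ' ≈ 7.23607 ∉ [-0.8, 0.2) ⇒ out
candidate 6: (m,n)=(-5,16) → π∥ = -5+16·τ ≈ 62.77709, π⊥ = -5+16·τ' ≈ -8.77709 ∉ [-0.8, 0.2) ⇒ out
candidate 7: (m,n)=(3,17) → π∥ = 3+17·τ ≈ 75.01316, π⊥ = 3+17·τ' ≈ -1.01316 ∉ [-0.8, 0.2) ⇒ out
candidate 8: (m,n)=(-2,-9) → π∥ = -2-9·τ ≈ -40.12461, π⊥ = -2-9·τ' ≈ 0.12461 ∈ [-0.8, 0.2) ⇒ IN Λ
candidate 9: (m,n)=(1,4) → π∥ = 1+4·τ ≈ 17.94427, π⊥ = 1+4·τ' ≈ 0.05573 ∈ [-0.8, 0.2) ⇒ IN Λ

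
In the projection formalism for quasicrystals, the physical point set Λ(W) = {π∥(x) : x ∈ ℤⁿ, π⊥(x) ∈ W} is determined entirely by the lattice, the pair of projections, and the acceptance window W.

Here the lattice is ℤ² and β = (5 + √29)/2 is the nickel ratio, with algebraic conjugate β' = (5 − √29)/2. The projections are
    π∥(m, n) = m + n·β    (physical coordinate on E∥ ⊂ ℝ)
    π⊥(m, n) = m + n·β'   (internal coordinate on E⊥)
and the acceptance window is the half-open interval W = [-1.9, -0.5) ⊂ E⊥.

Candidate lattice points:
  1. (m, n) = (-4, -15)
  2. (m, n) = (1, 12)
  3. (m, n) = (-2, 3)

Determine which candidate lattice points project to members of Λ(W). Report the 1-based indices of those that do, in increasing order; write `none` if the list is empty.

β' = (5−√29)/2 ≈ -0.1926.
#1 (-4,-15): internal coord -4 + (-15)·β' = -1.1113; -1.1113 ∈ [-1.9, -0.5) → IN Λ
#2 (1,12): internal coord 1 + (12)·β' = -1.3110; -1.3110 ∈ [-1.9, -0.5) → IN Λ
#3 (-2,3): internal coord -2 + (3)·β' = -2.5777; -2.5777 ∉ [-1.9, -0.5) → out

1, 2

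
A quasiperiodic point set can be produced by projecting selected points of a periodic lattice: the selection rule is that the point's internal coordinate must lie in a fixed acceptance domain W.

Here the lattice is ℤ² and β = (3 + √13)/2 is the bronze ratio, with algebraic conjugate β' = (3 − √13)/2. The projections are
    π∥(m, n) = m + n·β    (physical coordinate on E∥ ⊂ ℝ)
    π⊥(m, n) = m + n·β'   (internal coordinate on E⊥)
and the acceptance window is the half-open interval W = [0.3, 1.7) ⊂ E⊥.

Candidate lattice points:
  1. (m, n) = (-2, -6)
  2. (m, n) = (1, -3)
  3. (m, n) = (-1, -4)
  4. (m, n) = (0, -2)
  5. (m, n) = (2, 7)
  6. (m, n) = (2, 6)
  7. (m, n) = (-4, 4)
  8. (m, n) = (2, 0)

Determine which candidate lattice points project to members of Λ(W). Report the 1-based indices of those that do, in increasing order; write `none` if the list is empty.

Compute β' = (3−√13)/2 = -0.30278, so π⊥(m,n) = m -0.30278·n.
[1] lift (-2,-6): star map gives -0.18335; window check 0.3 ≤ -0.18335 < 1.7 is false → out
[2] lift (1,-3): star map gives 1.90833; window check 0.3 ≤ 1.90833 < 1.7 is false → out
[3] lift (-1,-4): star map gives 0.21110; window check 0.3 ≤ 0.21110 < 1.7 is false → out
[4] lift (0,-2): star map gives 0.60555; window check 0.3 ≤ 0.60555 < 1.7 is true → IN Λ
[5] lift (2,7): star map gives -0.11943; window check 0.3 ≤ -0.11943 < 1.7 is false → out
[6] lift (2,6): star map gives 0.18335; window check 0.3 ≤ 0.18335 < 1.7 is false → out
[7] lift (-4,4): star map gives -5.21110; window check 0.3 ≤ -5.21110 < 1.7 is false → out
[8] lift (2,0): star map gives 2.00000; window check 0.3 ≤ 2.00000 < 1.7 is false → out

4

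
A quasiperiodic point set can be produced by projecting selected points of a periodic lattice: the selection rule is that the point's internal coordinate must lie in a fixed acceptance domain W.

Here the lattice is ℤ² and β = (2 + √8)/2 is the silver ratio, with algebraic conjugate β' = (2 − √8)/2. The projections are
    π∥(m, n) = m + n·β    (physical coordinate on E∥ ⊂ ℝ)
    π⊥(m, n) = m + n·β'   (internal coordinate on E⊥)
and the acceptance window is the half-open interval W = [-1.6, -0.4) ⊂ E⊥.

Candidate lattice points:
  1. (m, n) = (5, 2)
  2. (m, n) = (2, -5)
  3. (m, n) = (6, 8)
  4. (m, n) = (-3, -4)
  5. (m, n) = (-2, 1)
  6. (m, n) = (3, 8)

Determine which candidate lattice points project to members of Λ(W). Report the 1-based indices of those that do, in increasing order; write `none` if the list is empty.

Numerically β ≈ 2.4142 and β' = −1/β ≈ -0.4142.
#1 (5,2): internal coord 5 + (2)·β' = +4.1716; +4.1716 ∉ [-1.6, -0.4) → out
#2 (2,-5): internal coord 2 + (-5)·β' = +4.0711; +4.0711 ∉ [-1.6, -0.4) → out
#3 (6,8): internal coord 6 + (8)·β' = +2.6863; +2.6863 ∉ [-1.6, -0.4) → out
#4 (-3,-4): internal coord -3 + (-4)·β' = -1.3431; -1.3431 ∈ [-1.6, -0.4) → IN Λ
#5 (-2,1): internal coord -2 + (1)·β' = -2.4142; -2.4142 ∉ [-1.6, -0.4) → out
#6 (3,8): internal coord 3 + (8)·β' = -0.3137; -0.3137 ∉ [-1.6, -0.4) → out

4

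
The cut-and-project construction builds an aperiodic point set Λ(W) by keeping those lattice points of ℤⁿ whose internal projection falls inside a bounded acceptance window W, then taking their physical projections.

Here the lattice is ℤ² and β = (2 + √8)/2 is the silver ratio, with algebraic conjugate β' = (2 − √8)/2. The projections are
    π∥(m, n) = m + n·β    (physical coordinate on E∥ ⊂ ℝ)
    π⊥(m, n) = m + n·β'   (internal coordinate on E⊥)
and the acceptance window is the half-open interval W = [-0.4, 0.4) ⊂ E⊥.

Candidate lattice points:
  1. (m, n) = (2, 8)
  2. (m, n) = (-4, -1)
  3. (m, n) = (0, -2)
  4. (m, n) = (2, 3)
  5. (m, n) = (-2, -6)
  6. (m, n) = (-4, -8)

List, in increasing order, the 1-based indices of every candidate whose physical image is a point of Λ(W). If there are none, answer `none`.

β' = (2−√8)/2 ≈ -0.41421.
candidate 1: (m,n)=(2,8) → π∥ = 2+8·β ≈ 21.31371, π⊥ = 2+8·β' ≈ -1.31371 ∉ [-0.4, 0.4) ⇒ out
candidate 2: (m,n)=(-4,-1) → π∥ = -4-1·β ≈ -6.41421, π⊥ = -4-1·β' ≈ -3.58579 ∉ [-0.4, 0.4) ⇒ out
candidate 3: (m,n)=(0,-2) → π∥ = 0-2·β ≈ -4.82843, π⊥ = 0-2·β' ≈ 0.82843 ∉ [-0.4, 0.4) ⇒ out
candidate 4: (m,n)=(2,3) → π∥ = 2+3·β ≈ 9.24264, π⊥ = 2+3·β' ≈ 0.75736 ∉ [-0.4, 0.4) ⇒ out
candidate 5: (m,n)=(-2,-6) → π∥ = -2-6·β ≈ -16.48528, π⊥ = -2-6·β' ≈ 0.48528 ∉ [-0.4, 0.4) ⇒ out
candidate 6: (m,n)=(-4,-8) → π∥ = -4-8·β ≈ -23.31371, π⊥ = -4-8·β' ≈ -0.68629 ∉ [-0.4, 0.4) ⇒ out

none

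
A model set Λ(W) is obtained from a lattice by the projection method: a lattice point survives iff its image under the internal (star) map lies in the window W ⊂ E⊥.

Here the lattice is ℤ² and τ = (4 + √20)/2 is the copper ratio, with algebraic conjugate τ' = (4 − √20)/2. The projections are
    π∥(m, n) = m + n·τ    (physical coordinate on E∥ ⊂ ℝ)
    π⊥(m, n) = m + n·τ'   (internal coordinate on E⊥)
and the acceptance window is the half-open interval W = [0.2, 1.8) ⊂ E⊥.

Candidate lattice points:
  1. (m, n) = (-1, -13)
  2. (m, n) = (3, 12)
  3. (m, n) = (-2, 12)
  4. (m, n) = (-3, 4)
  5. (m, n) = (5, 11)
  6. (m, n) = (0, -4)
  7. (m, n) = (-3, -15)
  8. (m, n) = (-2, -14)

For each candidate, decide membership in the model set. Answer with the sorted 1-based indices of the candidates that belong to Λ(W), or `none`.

τ' = (4−√20)/2 ≈ -0.23607.
[1] lift (-1,-13): star map gives 2.06888; window check 0.2 ≤ 2.06888 < 1.8 is false → out
[2] lift (3,12): star map gives 0.16718; window check 0.2 ≤ 0.16718 < 1.8 is false → out
[3] lift (-2,12): star map gives -4.83282; window check 0.2 ≤ -4.83282 < 1.8 is false → out
[4] lift (-3,4): star map gives -3.94427; window check 0.2 ≤ -3.94427 < 1.8 is false → out
[5] lift (5,11): star map gives 2.40325; window check 0.2 ≤ 2.40325 < 1.8 is false → out
[6] lift (0,-4): star map gives 0.94427; window check 0.2 ≤ 0.94427 < 1.8 is true → IN Λ
[7] lift (-3,-15): star map gives 0.54102; window check 0.2 ≤ 0.54102 < 1.8 is true → IN Λ
[8] lift (-2,-14): star map gives 1.30495; window check 0.2 ≤ 1.30495 < 1.8 is true → IN Λ

6, 7, 8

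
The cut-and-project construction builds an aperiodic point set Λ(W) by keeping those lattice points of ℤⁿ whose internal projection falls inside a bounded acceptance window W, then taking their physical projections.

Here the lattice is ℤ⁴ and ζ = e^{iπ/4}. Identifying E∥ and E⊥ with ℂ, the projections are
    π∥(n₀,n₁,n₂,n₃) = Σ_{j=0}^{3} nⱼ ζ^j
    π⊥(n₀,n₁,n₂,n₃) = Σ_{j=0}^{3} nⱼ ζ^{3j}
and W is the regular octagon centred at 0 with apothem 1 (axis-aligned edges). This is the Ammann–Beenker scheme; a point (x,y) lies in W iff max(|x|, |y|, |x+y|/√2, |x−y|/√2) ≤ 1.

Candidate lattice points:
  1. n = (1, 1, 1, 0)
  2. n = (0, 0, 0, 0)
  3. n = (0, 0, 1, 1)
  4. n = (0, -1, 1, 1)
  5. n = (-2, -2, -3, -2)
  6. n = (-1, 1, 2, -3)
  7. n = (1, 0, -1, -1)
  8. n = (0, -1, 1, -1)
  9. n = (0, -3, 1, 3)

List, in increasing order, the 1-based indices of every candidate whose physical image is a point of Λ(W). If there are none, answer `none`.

Internal map: ζ^{3j} for j=0..3 gives (1,0), (−√2/2,√2/2), (0,−1), (√2/2,√2/2).
#1 (1, 1, 1, 0): internal (0.2929, -0.2929); octagon support 0.4142 vs apothem 1 → ∈ W
#2 (0, 0, 0, 0): internal (0.0000, 0.0000); octagon support 0.0000 vs apothem 1 → ∈ W
#3 (0, 0, 1, 1): internal (0.7071, -0.2929); octagon support 0.7071 vs apothem 1 → ∈ W
#4 (0, -1, 1, 1): internal (1.4142, -1.0000); octagon support 1.7071 vs apothem 1 → ∉ W
#5 (-2, -2, -3, -2): internal (-2.0000, 0.1716); octagon support 2.0000 vs apothem 1 → ∉ W
#6 (-1, 1, 2, -3): internal (-3.8284, -3.4142); octagon support 5.1213 vs apothem 1 → ∉ W
#7 (1, 0, -1, -1): internal (0.2929, 0.2929); octagon support 0.4142 vs apothem 1 → ∈ W
#8 (0, -1, 1, -1): internal (0.0000, -2.4142); octagon support 2.4142 vs apothem 1 → ∉ W
#9 (0, -3, 1, 3): internal (4.2426, -1.0000); octagon support 4.2426 vs apothem 1 → ∉ W

1, 2, 3, 7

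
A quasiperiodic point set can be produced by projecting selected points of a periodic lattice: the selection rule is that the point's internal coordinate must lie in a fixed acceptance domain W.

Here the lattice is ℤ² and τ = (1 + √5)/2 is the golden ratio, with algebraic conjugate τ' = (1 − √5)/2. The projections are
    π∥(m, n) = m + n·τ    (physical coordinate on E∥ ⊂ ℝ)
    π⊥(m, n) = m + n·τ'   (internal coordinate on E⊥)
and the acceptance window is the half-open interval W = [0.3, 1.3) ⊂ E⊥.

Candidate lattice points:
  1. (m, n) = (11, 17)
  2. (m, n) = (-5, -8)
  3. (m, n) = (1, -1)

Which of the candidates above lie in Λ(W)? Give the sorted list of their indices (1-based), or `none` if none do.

1

Numerically τ ≈ 1.618034 and τ' = −1/τ ≈ -0.618034.
candidate 1: (m,n)=(11,17) → π∥ = 11+17·τ ≈ 38.506578, π⊥ = 11+17·τ' ≈ 0.493422 ∈ [0.3, 1.3) ⇒ IN Λ
candidate 2: (m,n)=(-5,-8) → π∥ = -5-8·τ ≈ -17.944272, π⊥ = -5-8·τ' ≈ -0.055728 ∉ [0.3, 1.3) ⇒ out
candidate 3: (m,n)=(1,-1) → π∥ = 1-1·τ ≈ -0.618034, π⊥ = 1-1·τ' ≈ 1.618034 ∉ [0.3, 1.3) ⇒ out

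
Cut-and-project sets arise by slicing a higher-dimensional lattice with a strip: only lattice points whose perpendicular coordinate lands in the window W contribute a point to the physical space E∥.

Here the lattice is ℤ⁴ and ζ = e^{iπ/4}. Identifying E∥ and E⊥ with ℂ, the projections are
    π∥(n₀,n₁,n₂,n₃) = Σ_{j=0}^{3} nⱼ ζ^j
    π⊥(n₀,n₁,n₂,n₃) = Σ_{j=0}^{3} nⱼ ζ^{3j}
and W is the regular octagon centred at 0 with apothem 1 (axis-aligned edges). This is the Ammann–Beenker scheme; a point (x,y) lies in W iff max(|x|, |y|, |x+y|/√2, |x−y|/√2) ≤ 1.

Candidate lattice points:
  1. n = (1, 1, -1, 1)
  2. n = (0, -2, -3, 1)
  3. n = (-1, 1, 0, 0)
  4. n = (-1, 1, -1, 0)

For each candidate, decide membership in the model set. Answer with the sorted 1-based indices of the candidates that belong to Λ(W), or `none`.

none

With ζ = e^{iπ/4} the internal vectors are ζ^0,ζ^3,ζ^6,ζ^9.
#1 (1, 1, -1, 1): internal (1.000000, 2.414214); octagon support 2.414214 vs apothem 1 → ∉ W
#2 (0, -2, -3, 1): internal (2.121320, 2.292893); octagon support 3.121320 vs apothem 1 → ∉ W
#3 (-1, 1, 0, 0): internal (-1.707107, 0.707107); octagon support 1.707107 vs apothem 1 → ∉ W
#4 (-1, 1, -1, 0): internal (-1.707107, 1.707107); octagon support 2.414214 vs apothem 1 → ∉ W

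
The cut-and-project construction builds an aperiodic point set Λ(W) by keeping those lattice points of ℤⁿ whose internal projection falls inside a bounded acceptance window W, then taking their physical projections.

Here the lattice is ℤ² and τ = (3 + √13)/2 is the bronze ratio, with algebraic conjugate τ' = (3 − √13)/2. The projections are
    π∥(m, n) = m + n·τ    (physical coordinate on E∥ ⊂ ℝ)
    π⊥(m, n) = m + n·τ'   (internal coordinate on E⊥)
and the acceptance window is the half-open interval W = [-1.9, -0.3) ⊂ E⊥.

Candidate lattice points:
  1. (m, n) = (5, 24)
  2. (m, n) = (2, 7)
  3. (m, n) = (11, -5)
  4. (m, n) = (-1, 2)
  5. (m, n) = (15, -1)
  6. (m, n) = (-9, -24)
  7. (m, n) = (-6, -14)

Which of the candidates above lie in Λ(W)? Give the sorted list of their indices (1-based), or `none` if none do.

4, 6, 7

Numerically τ ≈ 3.302776 and τ' = −1/τ ≈ -0.302776.
[1] lift (5,24): star map gives -2.266615; window check -1.9 ≤ -2.266615 < -0.3 is false → out
[2] lift (2,7): star map gives -0.119429; window check -1.9 ≤ -0.119429 < -0.3 is false → out
[3] lift (11,-5): star map gives 12.513878; window check -1.9 ≤ 12.513878 < -0.3 is false → out
[4] lift (-1,2): star map gives -1.605551; window check -1.9 ≤ -1.605551 < -0.3 is true → IN Λ
[5] lift (15,-1): star map gives 15.302776; window check -1.9 ≤ 15.302776 < -0.3 is false → out
[6] lift (-9,-24): star map gives -1.733385; window check -1.9 ≤ -1.733385 < -0.3 is true → IN Λ
[7] lift (-6,-14): star map gives -1.761141; window check -1.9 ≤ -1.761141 < -0.3 is true → IN Λ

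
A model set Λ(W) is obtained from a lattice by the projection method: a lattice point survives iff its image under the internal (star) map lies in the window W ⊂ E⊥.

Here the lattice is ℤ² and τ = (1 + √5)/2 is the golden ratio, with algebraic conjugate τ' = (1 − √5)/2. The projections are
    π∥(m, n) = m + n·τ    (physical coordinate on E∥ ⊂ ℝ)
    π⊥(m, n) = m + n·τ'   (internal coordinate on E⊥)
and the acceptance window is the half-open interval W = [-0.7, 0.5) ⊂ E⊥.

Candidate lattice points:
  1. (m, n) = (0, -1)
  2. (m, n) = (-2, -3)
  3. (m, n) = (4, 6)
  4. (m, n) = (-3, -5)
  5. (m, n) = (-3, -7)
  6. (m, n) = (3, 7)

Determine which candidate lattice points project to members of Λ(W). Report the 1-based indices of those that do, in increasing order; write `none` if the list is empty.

τ' = (1−√5)/2 ≈ -0.61803.
[1] lift (0,-1): star map gives 0.61803; window check -0.7 ≤ 0.61803 < 0.5 is false → out
[2] lift (-2,-3): star map gives -0.14590; window check -0.7 ≤ -0.14590 < 0.5 is true → IN Λ
[3] lift (4,6): star map gives 0.29180; window check -0.7 ≤ 0.29180 < 0.5 is true → IN Λ
[4] lift (-3,-5): star map gives 0.09017; window check -0.7 ≤ 0.09017 < 0.5 is true → IN Λ
[5] lift (-3,-7): star map gives 1.32624; window check -0.7 ≤ 1.32624 < 0.5 is false → out
[6] lift (3,7): star map gives -1.32624; window check -0.7 ≤ -1.32624 < 0.5 is false → out

2, 3, 4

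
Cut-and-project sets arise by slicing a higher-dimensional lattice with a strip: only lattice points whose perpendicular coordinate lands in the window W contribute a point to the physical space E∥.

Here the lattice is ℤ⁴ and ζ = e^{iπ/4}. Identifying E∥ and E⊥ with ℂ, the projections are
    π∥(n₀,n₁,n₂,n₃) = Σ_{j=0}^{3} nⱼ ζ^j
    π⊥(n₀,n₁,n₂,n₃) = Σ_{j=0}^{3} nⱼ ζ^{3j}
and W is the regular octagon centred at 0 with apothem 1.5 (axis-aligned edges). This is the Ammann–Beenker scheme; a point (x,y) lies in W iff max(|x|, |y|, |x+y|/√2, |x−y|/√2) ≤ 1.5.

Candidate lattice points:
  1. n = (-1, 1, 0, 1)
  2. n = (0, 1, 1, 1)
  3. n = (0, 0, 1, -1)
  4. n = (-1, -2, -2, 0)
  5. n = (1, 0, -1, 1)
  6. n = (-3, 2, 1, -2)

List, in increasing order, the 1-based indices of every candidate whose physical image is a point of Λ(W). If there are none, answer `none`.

π⊥(n) = n₀ + n₁ζ³ + n₂ζ⁶ + n₃ζ⁹ where ζ = e^{iπ/4}.
#1 (-1, 1, 0, 1): internal (-1.0000, 1.4142); octagon support 1.7071 vs apothem 1.5 → ∉ W
#2 (0, 1, 1, 1): internal (0.0000, 0.4142); octagon support 0.4142 vs apothem 1.5 → ∈ W
#3 (0, 0, 1, -1): internal (-0.7071, -1.7071); octagon support 1.7071 vs apothem 1.5 → ∉ W
#4 (-1, -2, -2, 0): internal (0.4142, 0.5858); octagon support 0.7071 vs apothem 1.5 → ∈ W
#5 (1, 0, -1, 1): internal (1.7071, 1.7071); octagon support 2.4142 vs apothem 1.5 → ∉ W
#6 (-3, 2, 1, -2): internal (-5.8284, -1.0000); octagon support 5.8284 vs apothem 1.5 → ∉ W

2, 4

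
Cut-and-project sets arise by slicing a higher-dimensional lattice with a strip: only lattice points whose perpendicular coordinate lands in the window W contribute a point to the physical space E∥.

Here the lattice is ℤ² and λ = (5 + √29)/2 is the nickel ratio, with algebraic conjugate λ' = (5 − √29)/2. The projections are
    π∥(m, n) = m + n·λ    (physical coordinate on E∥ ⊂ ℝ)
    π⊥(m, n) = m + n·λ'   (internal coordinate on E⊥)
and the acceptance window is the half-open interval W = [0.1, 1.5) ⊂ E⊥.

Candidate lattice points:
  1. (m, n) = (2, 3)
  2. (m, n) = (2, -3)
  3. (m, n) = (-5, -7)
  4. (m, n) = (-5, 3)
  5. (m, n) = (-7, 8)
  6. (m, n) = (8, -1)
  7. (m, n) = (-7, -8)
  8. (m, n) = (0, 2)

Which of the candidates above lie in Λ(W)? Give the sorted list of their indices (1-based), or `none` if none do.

1

Numerically λ ≈ 5.19258 and λ' = −1/λ ≈ -0.19258.
[1] lift (2,3): star map gives 1.42225; window check 0.1 ≤ 1.42225 < 1.5 is true → IN Λ
[2] lift (2,-3): star map gives 2.57775; window check 0.1 ≤ 2.57775 < 1.5 is false → out
[3] lift (-5,-7): star map gives -3.65192; window check 0.1 ≤ -3.65192 < 1.5 is false → out
[4] lift (-5,3): star map gives -5.57775; window check 0.1 ≤ -5.57775 < 1.5 is false → out
[5] lift (-7,8): star map gives -8.54066; window check 0.1 ≤ -8.54066 < 1.5 is false → out
[6] lift (8,-1): star map gives 8.19258; window check 0.1 ≤ 8.19258 < 1.5 is false → out
[7] lift (-7,-8): star map gives -5.45934; window check 0.1 ≤ -5.45934 < 1.5 is false → out
[8] lift (0,2): star map gives -0.38516; window check 0.1 ≤ -0.38516 < 1.5 is false → out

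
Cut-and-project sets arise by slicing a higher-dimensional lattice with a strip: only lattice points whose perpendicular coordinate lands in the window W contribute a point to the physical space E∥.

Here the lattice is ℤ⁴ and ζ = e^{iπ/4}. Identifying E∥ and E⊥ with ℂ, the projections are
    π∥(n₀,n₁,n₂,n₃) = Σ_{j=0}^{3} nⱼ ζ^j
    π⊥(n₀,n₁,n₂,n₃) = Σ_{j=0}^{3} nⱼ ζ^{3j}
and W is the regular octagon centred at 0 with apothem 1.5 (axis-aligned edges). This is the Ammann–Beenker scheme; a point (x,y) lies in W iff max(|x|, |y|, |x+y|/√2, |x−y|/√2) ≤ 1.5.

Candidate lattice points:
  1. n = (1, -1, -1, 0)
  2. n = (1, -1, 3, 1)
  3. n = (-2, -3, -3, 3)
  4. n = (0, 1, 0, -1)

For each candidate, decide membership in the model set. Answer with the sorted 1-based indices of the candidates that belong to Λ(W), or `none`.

With ζ = e^{iπ/4} the internal vectors are ζ^0,ζ^3,ζ^6,ζ^9.
#1 (1, -1, -1, 0): internal (1.707107, 0.292893); octagon support 1.707107 vs apothem 1.5 → ∉ W
#2 (1, -1, 3, 1): internal (2.414214, -3.000000); octagon support 3.828427 vs apothem 1.5 → ∉ W
#3 (-2, -3, -3, 3): internal (2.242641, 3.000000); octagon support 3.707107 vs apothem 1.5 → ∉ W
#4 (0, 1, 0, -1): internal (-1.414214, 0.000000); octagon support 1.414214 vs apothem 1.5 → ∈ W

4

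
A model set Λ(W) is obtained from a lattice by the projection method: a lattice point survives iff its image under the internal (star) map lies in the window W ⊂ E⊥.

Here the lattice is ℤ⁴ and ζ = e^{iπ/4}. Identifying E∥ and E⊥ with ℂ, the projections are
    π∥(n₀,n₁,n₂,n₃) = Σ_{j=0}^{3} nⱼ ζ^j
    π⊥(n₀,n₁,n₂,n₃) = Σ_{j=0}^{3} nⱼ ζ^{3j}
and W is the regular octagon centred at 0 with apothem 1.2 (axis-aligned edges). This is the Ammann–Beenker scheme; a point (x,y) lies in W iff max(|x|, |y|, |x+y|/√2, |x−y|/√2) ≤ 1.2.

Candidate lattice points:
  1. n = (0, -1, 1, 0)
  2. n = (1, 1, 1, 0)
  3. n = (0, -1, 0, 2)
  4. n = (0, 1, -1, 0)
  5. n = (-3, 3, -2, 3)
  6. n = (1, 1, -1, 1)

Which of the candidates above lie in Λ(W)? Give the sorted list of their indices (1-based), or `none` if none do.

With ζ = e^{iπ/4} the internal vectors are ζ^0,ζ^3,ζ^6,ζ^9.
candidate 1: n = (0, -1, 1, 0) → π⊥ ≈ (+0.707107, -1.707107); max(|x|,|y|,|x±y|/√2) = 1.707107 > 1.2 ⇒ ∉ W
candidate 2: n = (1, 1, 1, 0) → π⊥ ≈ (+0.292893, -0.292893); max(|x|,|y|,|x±y|/√2) = 0.414214 ≤ 1.2 ⇒ ∈ W
candidate 3: n = (0, -1, 0, 2) → π⊥ ≈ (+2.121320, +0.707107); max(|x|,|y|,|x±y|/√2) = 2.121320 > 1.2 ⇒ ∉ W
candidate 4: n = (0, 1, -1, 0) → π⊥ ≈ (-0.707107, +1.707107); max(|x|,|y|,|x±y|/√2) = 1.707107 > 1.2 ⇒ ∉ W
candidate 5: n = (-3, 3, -2, 3) → π⊥ ≈ (-3.000000, +6.242641); max(|x|,|y|,|x±y|/√2) = 6.535534 > 1.2 ⇒ ∉ W
candidate 6: n = (1, 1, -1, 1) → π⊥ ≈ (+1.000000, +2.414214); max(|x|,|y|,|x±y|/√2) = 2.414214 > 1.2 ⇒ ∉ W

2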